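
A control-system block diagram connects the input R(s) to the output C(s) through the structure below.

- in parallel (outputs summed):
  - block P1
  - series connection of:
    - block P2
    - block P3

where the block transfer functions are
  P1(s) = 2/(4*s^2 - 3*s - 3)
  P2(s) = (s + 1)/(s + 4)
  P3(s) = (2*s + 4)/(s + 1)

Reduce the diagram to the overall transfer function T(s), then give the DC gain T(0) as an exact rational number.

Reducing step by step:

Step 1 - cascade P2, P3, giving (2*s + 4)/(s + 4)
Step 2 - sum the parallel branches P1, (P2*P3), giving (8*s^3 + 10*s^2 - 16*s - 4)/(4*s^3 + 13*s^2 - 15*s - 12)
Step 2 gives the overall T(s). Then T(0) = -4/(-12) = 1/3.

Answer: 1/3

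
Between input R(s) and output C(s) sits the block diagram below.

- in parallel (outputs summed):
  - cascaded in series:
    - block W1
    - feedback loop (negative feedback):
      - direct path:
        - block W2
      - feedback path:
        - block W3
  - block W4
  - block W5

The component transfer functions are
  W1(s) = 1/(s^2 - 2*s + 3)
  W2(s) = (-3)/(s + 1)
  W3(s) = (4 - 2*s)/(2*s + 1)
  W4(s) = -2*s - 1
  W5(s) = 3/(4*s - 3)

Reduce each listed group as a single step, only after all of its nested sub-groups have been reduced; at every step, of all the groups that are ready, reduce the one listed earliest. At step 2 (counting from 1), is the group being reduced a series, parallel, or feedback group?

Step 1 - reduce the feedback loop with forward W2 and return W3
Step 2 - multiply W1, [W2/(1+W2*W3)] (series)
Step 3 - add (W1*[W2/(1+W2*W3)]), W4, W5 (parallel)
Step 2: series.

Therefore the answer is series.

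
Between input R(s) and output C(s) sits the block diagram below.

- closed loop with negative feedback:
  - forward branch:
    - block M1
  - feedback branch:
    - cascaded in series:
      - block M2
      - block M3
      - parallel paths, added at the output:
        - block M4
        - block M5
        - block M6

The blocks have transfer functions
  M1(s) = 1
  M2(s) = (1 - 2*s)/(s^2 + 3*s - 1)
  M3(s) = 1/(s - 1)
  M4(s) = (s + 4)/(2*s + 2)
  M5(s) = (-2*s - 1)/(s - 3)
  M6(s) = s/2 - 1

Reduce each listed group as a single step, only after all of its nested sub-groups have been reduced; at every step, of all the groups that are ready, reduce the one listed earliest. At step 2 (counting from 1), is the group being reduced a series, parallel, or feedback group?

(1) add M4, M5, M6 (parallel)
(2) reduce the series chain M2, M3, (M4+M5+M6)
(3) close the feedback loop around M1, (M2*M3*(M4+M5+M6))
Step 2: series.

Answer: series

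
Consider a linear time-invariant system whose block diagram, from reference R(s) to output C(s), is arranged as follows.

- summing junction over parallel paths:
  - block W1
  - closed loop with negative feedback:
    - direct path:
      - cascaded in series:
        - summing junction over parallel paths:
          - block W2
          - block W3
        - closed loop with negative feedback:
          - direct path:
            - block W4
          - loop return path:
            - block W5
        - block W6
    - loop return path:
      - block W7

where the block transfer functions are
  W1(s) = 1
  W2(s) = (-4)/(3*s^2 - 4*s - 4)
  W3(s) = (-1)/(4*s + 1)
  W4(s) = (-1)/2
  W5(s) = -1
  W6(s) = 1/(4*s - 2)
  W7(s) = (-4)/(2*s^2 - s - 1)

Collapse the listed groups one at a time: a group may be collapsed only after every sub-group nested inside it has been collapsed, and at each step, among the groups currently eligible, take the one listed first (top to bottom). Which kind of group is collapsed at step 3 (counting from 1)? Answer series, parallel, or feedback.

Step 1: add W2, W3 (parallel)
Step 2: collapse the loop (W4 forward, W5 return)
Step 3: combine (W2+W3), [W4/(1+W4*W5)], W6 in series
Step 4: apply the feedback formula to ((W2+W3)*[W4/(1+W4*W5)]*W6), W7
Step 5: add W1, [((W2+W3)*[W4/(1+W4*W5)]*W6)/(1+((W2+W3)*[W4/(1+W4*W5)]*W6)*W7)] (parallel)
At step 3 the group reduced is series.

Hence the answer: series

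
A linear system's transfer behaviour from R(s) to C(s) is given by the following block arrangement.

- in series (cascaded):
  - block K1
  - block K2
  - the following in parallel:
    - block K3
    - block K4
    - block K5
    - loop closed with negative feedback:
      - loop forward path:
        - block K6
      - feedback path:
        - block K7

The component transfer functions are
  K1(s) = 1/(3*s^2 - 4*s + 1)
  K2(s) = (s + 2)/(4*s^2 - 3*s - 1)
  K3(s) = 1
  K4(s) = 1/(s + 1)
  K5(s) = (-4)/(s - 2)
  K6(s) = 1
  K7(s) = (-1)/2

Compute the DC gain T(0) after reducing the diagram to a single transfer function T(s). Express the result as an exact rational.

First reduce the diagram to T(s).

(1) collapse the loop (K6 forward, K7 return); result 2
(2) reduce the parallel group K3, K4, K5, [K6/(1+K6*K7)]; result (3*s^2 - 6*s - 12)/(s^2 - s - 2)
(3) series reduction of K1, K2, (K3+K4+K5+[K6/(1+K6*K7)]); result (3*s^3 - 24*s - 24)/(12*s^6 - 37*s^5 + 14*s^4 + 38*s^3 - 28*s^2 - s + 2)
Evaluating the step-3 result (the overall T(s)) at s = 0 gives T(0) = -24/2 = -12.

Answer: -12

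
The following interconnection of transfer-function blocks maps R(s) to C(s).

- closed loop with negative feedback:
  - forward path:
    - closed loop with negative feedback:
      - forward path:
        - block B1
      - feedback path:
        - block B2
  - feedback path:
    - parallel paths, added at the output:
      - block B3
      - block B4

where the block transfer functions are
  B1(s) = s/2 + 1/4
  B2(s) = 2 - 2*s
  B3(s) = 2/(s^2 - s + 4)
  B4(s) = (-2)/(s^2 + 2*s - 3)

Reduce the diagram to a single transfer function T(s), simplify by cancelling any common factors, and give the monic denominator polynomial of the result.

Reducing step by step:

Step 1: feedback reduction of B1, B2, giving (-2*s - 1)/(4*s^2 - 2*s - 6)
Step 2: reduce the parallel group B3, B4, giving (6*s - 14)/(s^4 + s^3 - s^2 + 11*s - 12)
Step 3: collapse the loop ([B1/(1+B1*B2)] forward, (B3+B4) return), giving (-2*s^5 - 3*s^4 + s^3 - 21*s^2 + 13*s + 12)/(4*s^6 + 2*s^5 - 12*s^4 + 40*s^3 - 76*s^2 - 20*s + 86)
The result of step 3 is T(s) in lowest terms. Its denominator has leading coefficient 4; dividing the denominator through by 4 makes it monic.

Answer: s^6 + s^5/2 - 3*s^4 + 10*s^3 - 19*s^2 - 5*s + 43/2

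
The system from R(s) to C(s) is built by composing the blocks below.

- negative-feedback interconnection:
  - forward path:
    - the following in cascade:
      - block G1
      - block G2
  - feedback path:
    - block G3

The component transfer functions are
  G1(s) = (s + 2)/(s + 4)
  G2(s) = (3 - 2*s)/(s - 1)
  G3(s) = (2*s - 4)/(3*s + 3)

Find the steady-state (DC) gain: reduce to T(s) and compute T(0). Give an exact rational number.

Reducing step by step:

1. multiply G1, G2 (series) gives (-2*s^2 - s + 6)/(s^2 + 3*s - 4)
2. apply the feedback formula to (G1*G2), G3 gives (6*s^3 + 9*s^2 - 15*s - 18)/(s^3 - 18*s^2 - 13*s + 36)
Step 2 gives the overall T(s). Then T(0) = -18/36 = -1/2.

Answer: -1/2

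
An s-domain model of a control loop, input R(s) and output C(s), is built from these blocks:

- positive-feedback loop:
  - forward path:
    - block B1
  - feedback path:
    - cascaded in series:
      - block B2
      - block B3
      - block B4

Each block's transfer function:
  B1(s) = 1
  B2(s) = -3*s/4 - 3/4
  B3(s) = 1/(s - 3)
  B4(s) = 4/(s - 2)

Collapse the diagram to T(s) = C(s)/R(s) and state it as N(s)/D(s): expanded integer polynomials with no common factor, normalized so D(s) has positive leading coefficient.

The answer is (s^2 - 5*s + 6)/(s^2 - 2*s + 9).

Reasoning:
Step 1 - reduce the series chain B2, B3, B4; result (-3*s - 3)/(s^2 - 5*s + 6)
Step 2 - collapse the loop (B1 forward, (B2*B3*B4) return), giving the overall T(s)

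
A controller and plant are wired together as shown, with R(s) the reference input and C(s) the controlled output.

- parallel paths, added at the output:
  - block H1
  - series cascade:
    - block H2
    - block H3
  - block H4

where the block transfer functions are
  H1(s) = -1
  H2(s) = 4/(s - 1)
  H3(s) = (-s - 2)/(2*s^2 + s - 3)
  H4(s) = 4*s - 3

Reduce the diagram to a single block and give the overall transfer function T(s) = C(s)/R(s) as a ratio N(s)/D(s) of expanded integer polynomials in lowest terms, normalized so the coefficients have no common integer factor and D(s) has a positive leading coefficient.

First reduce the diagram to T(s).

Step 1 - combine H2, H3 in series; result (-4*s - 8)/(2*s^3 - s^2 - 4*s + 3)
Step 2 - combine H1, (H2*H3), H4 in parallel; the result is T(s) itself (integer coefficients, no common factor, positive leading denominator coefficient)

Answer: (8*s^4 - 12*s^3 - 12*s^2 + 24*s - 20)/(2*s^3 - s^2 - 4*s + 3)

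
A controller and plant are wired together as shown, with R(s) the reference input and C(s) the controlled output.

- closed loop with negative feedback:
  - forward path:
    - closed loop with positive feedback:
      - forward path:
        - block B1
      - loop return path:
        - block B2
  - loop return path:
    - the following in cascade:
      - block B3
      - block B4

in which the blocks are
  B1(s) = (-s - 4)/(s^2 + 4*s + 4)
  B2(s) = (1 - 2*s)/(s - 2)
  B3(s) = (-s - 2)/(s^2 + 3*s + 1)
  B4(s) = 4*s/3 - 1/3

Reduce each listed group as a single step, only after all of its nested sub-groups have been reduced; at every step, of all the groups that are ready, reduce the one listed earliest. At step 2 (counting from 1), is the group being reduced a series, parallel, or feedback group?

Step 1: feedback reduction of B1, B2
Step 2: combine B3, B4 in series
Step 3: close the feedback loop around [B1/(1-B1*B2)], (B3*B4)
The group at step 2 is a series group.

Hence the answer: series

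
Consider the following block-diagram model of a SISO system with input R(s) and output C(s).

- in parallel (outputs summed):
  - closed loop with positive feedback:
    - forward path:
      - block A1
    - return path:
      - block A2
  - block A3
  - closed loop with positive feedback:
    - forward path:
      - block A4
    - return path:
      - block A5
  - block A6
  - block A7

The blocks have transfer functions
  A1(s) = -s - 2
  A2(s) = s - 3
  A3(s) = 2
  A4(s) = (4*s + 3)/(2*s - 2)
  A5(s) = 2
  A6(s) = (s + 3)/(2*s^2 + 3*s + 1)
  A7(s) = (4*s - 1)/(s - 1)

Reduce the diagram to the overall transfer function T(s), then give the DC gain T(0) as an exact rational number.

The answer is 241/40.

Reasoning:
1. feedback reduction of A1, A2, giving (-s - 2)/(s^2 - s - 5)
2. apply the feedback formula to A4, A5, giving (-4*s - 3)/(6*s + 8)
3. reduce the parallel group [A1/(1-A1*A2)], A3, [A4/(1-A4*A5)], A6, A7, giving (64*s^6 + 88*s^5 - 427*s^4 - 997*s^3 - 496*s^2 + 267*s + 241)/(12*s^6 + 10*s^5 - 86*s^4 - 128*s^3 + 34*s^2 + 118*s + 40)
That last expression is T(s); at s = 0 only the constant terms survive, so T(0) = 241/40.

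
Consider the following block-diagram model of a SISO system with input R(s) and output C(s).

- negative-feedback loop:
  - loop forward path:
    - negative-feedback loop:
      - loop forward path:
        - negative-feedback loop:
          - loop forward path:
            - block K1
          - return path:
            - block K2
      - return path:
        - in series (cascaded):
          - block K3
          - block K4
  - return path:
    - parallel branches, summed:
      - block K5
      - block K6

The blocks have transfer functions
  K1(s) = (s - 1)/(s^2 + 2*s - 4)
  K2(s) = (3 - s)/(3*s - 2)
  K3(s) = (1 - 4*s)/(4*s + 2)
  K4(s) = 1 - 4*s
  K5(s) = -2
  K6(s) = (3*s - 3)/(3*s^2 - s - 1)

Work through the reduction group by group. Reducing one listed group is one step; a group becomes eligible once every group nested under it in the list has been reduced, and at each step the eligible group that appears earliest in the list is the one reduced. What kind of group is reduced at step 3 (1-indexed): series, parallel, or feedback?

The answer is feedback.

Reasoning:
Step 1. collapse the loop (K1 forward, K2 return)
Step 2. combine K3, K4 in series
Step 3. reduce the feedback loop with forward [K1/(1+K1*K2)] and return (K3*K4)
Step 4. sum the parallel branches K5, K6
Step 5. feedback reduction of [[K1/(1+K1*K2)]/(1+[K1/(1+K1*K2)]*(K3*K4))], (K5+K6)
So the answer for step 3 is feedback.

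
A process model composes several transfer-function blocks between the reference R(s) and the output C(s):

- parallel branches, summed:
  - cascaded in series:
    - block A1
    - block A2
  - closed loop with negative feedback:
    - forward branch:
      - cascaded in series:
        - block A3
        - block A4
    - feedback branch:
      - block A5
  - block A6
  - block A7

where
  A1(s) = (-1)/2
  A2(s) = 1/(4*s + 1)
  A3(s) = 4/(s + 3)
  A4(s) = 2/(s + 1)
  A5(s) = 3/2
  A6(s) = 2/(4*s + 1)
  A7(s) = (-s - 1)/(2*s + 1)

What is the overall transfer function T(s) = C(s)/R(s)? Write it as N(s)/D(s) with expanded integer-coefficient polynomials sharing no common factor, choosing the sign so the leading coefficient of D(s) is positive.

Reducing step by step:

[1] series reduction of A1, A2 -> (-1)/(8*s + 2)
[2] multiply A3, A4 (series) -> 8/(s^2 + 4*s + 3)
[3] close the feedback loop around (A3*A4), A5 -> 8/(s^2 + 4*s + 15)
[4] add (A1*A2), [(A3*A4)/(1+(A3*A4)*A5)], A6, A7 (parallel): this yields T(s), and no further normalization is needed

Answer: (-8*s^4 - 36*s^3 - 7*s^2 + 40*s + 31)/(16*s^4 + 76*s^3 + 290*s^2 + 188*s + 30)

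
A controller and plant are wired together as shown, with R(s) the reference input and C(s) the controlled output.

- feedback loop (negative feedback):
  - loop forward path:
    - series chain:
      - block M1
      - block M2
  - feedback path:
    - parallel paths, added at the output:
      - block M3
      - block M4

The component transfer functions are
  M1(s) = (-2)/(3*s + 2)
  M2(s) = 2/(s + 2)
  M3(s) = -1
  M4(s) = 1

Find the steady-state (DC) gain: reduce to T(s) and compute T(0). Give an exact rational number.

First reduce the diagram to T(s).

1. combine M1, M2 in series, giving (-4)/(3*s^2 + 8*s + 4)
2. parallel reduction of M3, M4, giving 0
3. apply the feedback formula to (M1*M2), (M3+M4), giving (-4)/(3*s^2 + 8*s + 4)
The step-3 result is T(s). Setting s = 0: T(0) = -4/4 = -1.

Answer: -1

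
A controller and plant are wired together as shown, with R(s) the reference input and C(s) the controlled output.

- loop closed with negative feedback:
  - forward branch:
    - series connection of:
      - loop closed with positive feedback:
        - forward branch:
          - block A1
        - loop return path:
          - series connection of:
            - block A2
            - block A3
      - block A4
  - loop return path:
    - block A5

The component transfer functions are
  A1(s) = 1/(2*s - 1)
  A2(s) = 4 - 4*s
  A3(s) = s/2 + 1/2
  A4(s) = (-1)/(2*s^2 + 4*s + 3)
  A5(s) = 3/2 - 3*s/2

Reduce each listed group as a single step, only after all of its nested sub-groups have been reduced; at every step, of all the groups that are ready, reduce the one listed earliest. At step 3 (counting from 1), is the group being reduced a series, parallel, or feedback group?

Reducing step by step:

Step 1: reduce the series chain A2, A3
Step 2: apply the feedback formula to A1, (A2*A3)
Step 3: combine [A1/(1-A1*(A2*A3))], A4 in series
Step 4: apply the feedback formula to ([A1/(1-A1*(A2*A3))]*A4), A5
Step 3 collapses a series group.

Answer: series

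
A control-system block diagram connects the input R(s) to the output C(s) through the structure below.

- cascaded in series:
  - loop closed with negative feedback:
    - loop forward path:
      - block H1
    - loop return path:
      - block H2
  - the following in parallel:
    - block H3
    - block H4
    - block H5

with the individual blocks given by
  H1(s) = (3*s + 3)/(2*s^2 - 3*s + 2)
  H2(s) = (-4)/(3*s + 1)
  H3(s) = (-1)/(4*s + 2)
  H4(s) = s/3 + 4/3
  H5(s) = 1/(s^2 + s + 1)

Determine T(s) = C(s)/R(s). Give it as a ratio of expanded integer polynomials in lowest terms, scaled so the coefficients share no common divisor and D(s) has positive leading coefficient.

Step 1. apply the feedback formula to H1, H2, giving (9*s^2 + 12*s + 3)/(6*s^3 - 7*s^2 - 9*s - 10)
Step 2. parallel reduction of H3, H4, H5, giving (4*s^4 + 22*s^3 + 27*s^2 + 35*s + 11)/(12*s^3 + 18*s^2 + 18*s + 6)
Step 3. combine [H1/(1+H1*H2)], (H3+H4+H5) in series; the result is T(s) itself (integer coefficients, no common factor, positive leading denominator coefficient)

Final answer: (12*s^6 + 82*s^5 + 173*s^4 + 235*s^3 + 200*s^2 + 79*s + 11)/(24*s^6 + 8*s^5 - 42*s^4 - 124*s^3 - 128*s^2 - 78*s - 20)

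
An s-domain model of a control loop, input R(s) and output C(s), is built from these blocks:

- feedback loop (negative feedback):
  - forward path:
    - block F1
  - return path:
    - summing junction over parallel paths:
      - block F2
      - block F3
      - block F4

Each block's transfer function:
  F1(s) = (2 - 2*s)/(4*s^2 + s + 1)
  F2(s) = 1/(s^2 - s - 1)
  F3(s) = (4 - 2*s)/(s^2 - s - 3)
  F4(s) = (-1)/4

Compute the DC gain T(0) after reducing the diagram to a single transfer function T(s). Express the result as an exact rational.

Answer: -12/25

Working:
Step 1 - add F2, F3, F4 (parallel) = (-s^4 - 6*s^3 + 31*s^2 - 16*s - 31)/(4*s^4 - 8*s^3 - 12*s^2 + 16*s + 12)
Step 2 - close the feedback loop around F1, (F2+F3+F4) = (-4*s^5 + 12*s^4 + 4*s^3 - 28*s^2 + 4*s + 12)/(8*s^6 - 13*s^5 - 21*s^4 - 15*s^3 + 73*s^2 + 29*s - 25)
Step 2 gives the overall T(s). Then T(0) = 12/(-25) = -12/25.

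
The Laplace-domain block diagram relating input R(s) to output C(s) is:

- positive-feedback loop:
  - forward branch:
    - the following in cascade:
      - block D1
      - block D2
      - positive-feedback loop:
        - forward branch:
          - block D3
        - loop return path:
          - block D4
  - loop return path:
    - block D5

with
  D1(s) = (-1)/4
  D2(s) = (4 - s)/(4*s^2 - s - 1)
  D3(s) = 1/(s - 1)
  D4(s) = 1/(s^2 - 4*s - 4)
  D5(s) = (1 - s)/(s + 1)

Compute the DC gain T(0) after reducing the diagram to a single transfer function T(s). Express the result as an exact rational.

[1] feedback reduction of D3, D4 gives (s^2 - 4*s - 4)/(s^3 - 5*s^2 + 3)
[2] cascade D1, D2, [D3/(1-D3*D4)] gives (s^3 - 8*s^2 + 12*s + 16)/(16*s^5 - 84*s^4 + 16*s^3 + 68*s^2 - 12*s - 12)
[3] collapse the loop ((D1*D2*[D3/(1-D3*D4)]) forward, D5 return) gives (s^4 - 7*s^3 + 4*s^2 + 28*s + 16)/(16*s^6 - 68*s^5 - 67*s^4 + 75*s^3 + 76*s^2 - 20*s - 28)
The step-3 result is T(s). Setting s = 0: T(0) = 16/(-28) = -4/7.

Final answer: -4/7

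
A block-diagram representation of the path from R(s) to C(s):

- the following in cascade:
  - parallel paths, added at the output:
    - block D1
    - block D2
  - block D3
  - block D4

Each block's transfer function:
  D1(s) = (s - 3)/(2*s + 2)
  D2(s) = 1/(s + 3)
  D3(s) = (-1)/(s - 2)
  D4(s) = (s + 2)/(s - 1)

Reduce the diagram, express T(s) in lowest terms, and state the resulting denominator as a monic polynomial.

Step 1: sum the parallel branches D1, D2 gives (s^2 + 2*s - 7)/(2*s^2 + 8*s + 6)
Step 2: reduce the series chain (D1+D2), D3, D4 gives (-s^3 - 4*s^2 + 3*s + 14)/(2*s^4 + 2*s^3 - 14*s^2 - 2*s + 12)
That last expression is T(s), already simplified. Scaling its denominator by 1/2 (the reciprocal of the leading coefficient) yields the monic denominator.

Answer: s^4 + s^3 - 7*s^2 - s + 6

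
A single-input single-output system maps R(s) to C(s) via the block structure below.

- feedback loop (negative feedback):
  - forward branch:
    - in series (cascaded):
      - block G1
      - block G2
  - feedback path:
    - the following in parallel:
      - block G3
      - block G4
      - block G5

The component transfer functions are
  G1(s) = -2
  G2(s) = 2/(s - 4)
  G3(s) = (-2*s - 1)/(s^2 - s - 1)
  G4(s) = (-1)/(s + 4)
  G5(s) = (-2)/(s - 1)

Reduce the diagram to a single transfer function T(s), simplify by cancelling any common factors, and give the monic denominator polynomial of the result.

Answer: s^5 - 2*s^4 + 4*s^3 + 77*s^2 - 60*s - 60

Working:
1. cascade G1, G2; result (-4)/(s - 4)
2. add G3, G4, G5 (parallel); result (-5*s^3 - 11*s^2 + 15*s + 11)/(s^4 + 2*s^3 - 8*s^2 + s + 4)
3. feedback reduction of (G1*G2), (G3+G4+G5); result (-4*s^4 - 8*s^3 + 32*s^2 - 4*s - 16)/(s^5 - 2*s^4 + 4*s^3 + 77*s^2 - 60*s - 60)
No further cancellation is possible in the step-3 result, so that is T(s). Its denominator is already monic.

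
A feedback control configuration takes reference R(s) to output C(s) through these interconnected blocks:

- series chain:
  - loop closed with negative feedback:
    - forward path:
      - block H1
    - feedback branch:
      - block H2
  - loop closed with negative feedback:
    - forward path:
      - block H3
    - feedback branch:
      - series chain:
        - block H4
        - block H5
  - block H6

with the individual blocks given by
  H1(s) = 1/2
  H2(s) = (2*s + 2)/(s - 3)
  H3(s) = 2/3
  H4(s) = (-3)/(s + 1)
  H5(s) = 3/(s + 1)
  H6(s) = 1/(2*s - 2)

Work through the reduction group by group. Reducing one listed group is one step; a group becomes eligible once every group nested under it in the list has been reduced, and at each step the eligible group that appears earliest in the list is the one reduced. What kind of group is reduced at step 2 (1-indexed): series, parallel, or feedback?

The answer is series.

Reasoning:
Step 1 - close the feedback loop around H1, H2
Step 2 - reduce the series chain H4, H5
Step 3 - feedback reduction of H3, (H4*H5)
Step 4 - reduce the series chain [H1/(1+H1*H2)], [H3/(1+H3*(H4*H5))], H6
So the answer for step 2 is series.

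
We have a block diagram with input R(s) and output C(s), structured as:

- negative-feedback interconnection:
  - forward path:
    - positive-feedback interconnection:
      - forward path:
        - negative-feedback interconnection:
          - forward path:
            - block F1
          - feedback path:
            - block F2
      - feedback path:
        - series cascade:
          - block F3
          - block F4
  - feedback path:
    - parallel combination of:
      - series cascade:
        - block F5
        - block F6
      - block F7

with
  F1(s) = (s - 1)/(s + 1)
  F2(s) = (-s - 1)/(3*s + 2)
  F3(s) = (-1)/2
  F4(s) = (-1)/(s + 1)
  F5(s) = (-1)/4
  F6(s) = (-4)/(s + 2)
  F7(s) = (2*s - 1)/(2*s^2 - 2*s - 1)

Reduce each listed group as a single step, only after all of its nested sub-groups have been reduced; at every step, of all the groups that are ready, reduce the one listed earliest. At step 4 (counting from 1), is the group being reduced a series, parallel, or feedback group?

Step 1 - collapse the loop (F1 forward, F2 return)
Step 2 - cascade F3, F4
Step 3 - close the feedback loop around [F1/(1+F1*F2)], (F3*F4)
Step 4 - series reduction of F5, F6
Step 5 - sum the parallel branches (F5*F6), F7
Step 6 - reduce the feedback loop with forward [[F1/(1+F1*F2)]/(1-[F1/(1+F1*F2)]*(F3*F4))] and return ((F5*F6)+F7)
The group at step 4 is a series group.

Hence the answer: series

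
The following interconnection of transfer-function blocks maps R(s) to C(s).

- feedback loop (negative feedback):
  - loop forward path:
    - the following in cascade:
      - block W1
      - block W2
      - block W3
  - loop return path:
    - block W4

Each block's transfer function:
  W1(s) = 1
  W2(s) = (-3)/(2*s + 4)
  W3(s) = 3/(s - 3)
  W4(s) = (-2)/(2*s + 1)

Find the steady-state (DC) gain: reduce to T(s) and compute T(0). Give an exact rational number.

Answer: -3/2

Working:
(1) series reduction of W1, W2, W3; result (-9)/(2*s^2 - 2*s - 12)
(2) close the feedback loop around (W1*W2*W3), W4; result (-18*s - 9)/(4*s^3 - 2*s^2 - 26*s + 6)
Evaluating the step-2 result (the overall T(s)) at s = 0 gives T(0) = -9/6 = -3/2.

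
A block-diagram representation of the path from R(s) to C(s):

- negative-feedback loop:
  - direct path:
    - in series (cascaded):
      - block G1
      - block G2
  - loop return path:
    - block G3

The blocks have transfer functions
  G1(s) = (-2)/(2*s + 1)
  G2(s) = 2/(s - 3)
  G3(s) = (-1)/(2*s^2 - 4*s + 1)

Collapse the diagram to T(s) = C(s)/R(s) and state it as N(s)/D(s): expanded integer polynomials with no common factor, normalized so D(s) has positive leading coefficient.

Step 1: combine G1, G2 in series: (-4)/(2*s^2 - 5*s - 3)
Step 2: reduce the feedback loop with forward (G1*G2) and return G3, which is the overall transfer function T(s) = C(s)/R(s) in lowest terms

Answer: (-8*s^2 + 16*s - 4)/(4*s^4 - 18*s^3 + 16*s^2 + 7*s + 1)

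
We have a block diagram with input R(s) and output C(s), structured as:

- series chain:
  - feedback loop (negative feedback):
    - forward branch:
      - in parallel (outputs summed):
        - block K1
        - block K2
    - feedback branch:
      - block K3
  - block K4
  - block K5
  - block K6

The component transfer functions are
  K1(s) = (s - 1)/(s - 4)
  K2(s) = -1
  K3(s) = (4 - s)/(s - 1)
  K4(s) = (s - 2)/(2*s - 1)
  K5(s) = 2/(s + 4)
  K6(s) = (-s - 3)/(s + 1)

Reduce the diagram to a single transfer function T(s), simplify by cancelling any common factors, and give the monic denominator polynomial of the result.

Step 1. add K1, K2 (parallel); result 3/(s - 4)
Step 2. collapse the loop ((K1+K2) forward, K3 return); result (3*s - 3)/(s^2 - 8*s + 16)
Step 3. cascade [(K1+K2)/(1+(K1+K2)*K3)], K4, K5, K6; result (-6*s^3 + 42*s - 36)/(2*s^5 - 7*s^4 - 37*s^3 + 116*s^2 + 80*s - 64)
No further cancellation is possible in the step-3 result, so that is T(s). Its denominator becomes monic after dividing by the leading coefficient 2.

Hence the answer: s^5 - 7*s^4/2 - 37*s^3/2 + 58*s^2 + 40*s - 32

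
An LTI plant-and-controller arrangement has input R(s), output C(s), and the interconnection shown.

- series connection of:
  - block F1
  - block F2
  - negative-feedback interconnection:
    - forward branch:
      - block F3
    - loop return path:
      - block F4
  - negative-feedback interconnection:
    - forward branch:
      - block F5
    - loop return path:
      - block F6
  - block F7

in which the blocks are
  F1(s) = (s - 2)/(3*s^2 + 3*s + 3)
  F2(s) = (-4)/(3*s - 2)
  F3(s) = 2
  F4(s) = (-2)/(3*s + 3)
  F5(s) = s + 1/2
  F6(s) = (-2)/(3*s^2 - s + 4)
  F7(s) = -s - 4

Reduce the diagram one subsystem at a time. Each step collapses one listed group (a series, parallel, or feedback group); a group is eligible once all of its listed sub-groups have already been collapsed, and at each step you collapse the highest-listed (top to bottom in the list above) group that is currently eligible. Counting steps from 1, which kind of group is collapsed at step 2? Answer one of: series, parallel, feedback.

Step 1 - reduce the feedback loop with forward F3 and return F4
Step 2 - feedback reduction of F5, F6
Step 3 - series reduction of F1, F2, [F3/(1+F3*F4)], [F5/(1+F5*F6)], F7
Step 2 collapses a feedback group.

Answer: feedback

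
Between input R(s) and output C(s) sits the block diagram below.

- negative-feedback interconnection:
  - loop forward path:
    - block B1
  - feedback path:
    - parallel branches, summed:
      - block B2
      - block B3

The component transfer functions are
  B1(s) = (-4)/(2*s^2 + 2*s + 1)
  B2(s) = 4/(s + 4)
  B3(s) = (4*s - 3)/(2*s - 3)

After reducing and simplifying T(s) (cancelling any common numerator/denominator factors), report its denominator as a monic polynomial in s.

First reduce the diagram to T(s).

1. parallel reduction of B2, B3 gives (4*s^2 + 21*s - 24)/(2*s^2 + 5*s - 12)
2. reduce the feedback loop with forward B1 and return (B2+B3) gives (-8*s^2 - 20*s + 48)/(4*s^4 + 14*s^3 - 28*s^2 - 103*s + 84)
Step 2 gives the fully reduced T(s), with no common factor left to cancel. The denominator's leading coefficient is 4, so divide each of its coefficients by 4 to get the monic form.

Answer: s^4 + 7*s^3/2 - 7*s^2 - 103*s/4 + 21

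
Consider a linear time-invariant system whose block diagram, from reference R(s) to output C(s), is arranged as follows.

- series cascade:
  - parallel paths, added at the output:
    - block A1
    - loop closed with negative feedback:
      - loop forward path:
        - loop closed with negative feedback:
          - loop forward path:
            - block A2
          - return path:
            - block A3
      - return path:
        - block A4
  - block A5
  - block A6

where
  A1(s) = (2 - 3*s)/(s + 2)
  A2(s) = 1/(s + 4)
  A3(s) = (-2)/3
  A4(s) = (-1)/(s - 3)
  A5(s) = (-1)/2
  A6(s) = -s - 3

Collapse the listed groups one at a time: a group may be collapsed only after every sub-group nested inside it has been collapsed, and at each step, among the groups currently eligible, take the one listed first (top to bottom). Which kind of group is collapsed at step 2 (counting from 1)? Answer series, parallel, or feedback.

(1) reduce the feedback loop with forward A2 and return A3
(2) collapse the loop ([A2/(1+A2*A3)] forward, A4 return)
(3) parallel reduction of A1, [[A2/(1+A2*A3)]/(1+[A2/(1+A2*A3)]*A4)]
(4) combine (A1+[[A2/(1+A2*A3)]/(1+[A2/(1+A2*A3)]*A4)]), A5, A6 in series
At step 2 the group reduced is feedback.

Hence the answer: feedback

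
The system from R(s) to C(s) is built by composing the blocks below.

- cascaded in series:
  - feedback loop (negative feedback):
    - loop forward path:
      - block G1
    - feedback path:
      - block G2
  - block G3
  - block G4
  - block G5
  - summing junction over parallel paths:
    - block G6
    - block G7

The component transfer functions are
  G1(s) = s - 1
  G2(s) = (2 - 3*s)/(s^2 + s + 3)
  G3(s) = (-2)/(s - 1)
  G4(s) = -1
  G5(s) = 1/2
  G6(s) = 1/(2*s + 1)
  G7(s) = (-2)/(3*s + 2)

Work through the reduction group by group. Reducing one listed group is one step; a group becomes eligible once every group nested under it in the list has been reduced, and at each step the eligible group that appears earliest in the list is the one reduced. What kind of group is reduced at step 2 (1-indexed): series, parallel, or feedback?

Answer: parallel

Working:
[1] collapse the loop (G1 forward, G2 return)
[2] sum the parallel branches G6, G7
[3] cascade [G1/(1+G1*G2)], G3, G4, G5, (G6+G7)
The group at step 2 is a parallel group.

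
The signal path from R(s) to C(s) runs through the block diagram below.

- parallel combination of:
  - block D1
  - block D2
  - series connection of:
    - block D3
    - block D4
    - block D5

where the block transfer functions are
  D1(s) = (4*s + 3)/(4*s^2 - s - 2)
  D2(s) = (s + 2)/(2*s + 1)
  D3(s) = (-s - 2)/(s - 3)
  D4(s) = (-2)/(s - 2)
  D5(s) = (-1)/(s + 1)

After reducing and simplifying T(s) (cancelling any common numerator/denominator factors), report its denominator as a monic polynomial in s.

(1) reduce the series chain D3, D4, D5; result (-2*s - 4)/(s^3 - 4*s^2 + s + 6)
(2) parallel reduction of D1, D2, (D3*D4*D5); result (4*s^6 - s^5 - 66*s^4 - 22*s^3 + 102*s^2 + 59*s + 2)/(8*s^6 - 30*s^5 - 5*s^4 + 68*s^3 + 15*s^2 - 32*s - 12)
No further cancellation is possible in the step-2 result, so that is T(s). Its denominator becomes monic after dividing by the leading coefficient 8.

Therefore the answer is s^6 - 15*s^5/4 - 5*s^4/8 + 17*s^3/2 + 15*s^2/8 - 4*s - 3/2.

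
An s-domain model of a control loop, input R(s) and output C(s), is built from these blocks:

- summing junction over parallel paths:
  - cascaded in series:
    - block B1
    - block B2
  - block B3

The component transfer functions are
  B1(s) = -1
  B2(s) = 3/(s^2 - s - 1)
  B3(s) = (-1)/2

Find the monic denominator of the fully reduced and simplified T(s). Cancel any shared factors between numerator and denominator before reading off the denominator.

Answer: s^2 - s - 1

Working:
Step 1. multiply B1, B2 (series) = (-3)/(s^2 - s - 1)
Step 2. sum the parallel branches (B1*B2), B3 = (-s^2 + s - 5)/(2*s^2 - 2*s - 2)
T(s) is the step-2 result (common factors already cancelled). Leading coefficient of the denominator: 2. Divide through by 2 for the monic polynomial.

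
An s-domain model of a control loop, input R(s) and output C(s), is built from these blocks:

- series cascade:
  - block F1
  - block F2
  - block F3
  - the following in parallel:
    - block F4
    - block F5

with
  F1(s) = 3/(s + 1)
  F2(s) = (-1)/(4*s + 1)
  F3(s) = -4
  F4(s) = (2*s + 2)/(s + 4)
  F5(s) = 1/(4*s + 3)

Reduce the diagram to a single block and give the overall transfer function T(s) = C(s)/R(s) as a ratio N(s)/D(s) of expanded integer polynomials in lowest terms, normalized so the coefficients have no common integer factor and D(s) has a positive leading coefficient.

(1) sum the parallel branches F4, F5, giving (8*s^2 + 15*s + 10)/(4*s^2 + 19*s + 12)
(2) multiply F1, F2, F3, (F4+F5) (series), which is the overall transfer function T(s) = C(s)/R(s) in lowest terms

Answer: (96*s^2 + 180*s + 120)/(16*s^4 + 96*s^3 + 147*s^2 + 79*s + 12)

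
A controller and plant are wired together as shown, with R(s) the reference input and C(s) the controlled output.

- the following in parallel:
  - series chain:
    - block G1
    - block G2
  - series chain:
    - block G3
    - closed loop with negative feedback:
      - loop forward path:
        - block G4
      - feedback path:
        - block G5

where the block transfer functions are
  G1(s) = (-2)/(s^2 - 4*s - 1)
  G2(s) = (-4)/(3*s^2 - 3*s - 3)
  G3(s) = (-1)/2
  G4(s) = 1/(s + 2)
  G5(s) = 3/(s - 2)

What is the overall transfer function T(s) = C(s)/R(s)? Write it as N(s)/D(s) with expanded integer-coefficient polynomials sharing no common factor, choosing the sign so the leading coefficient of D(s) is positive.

The answer is (-3*s^5 + 21*s^4 - 36*s^3 + 13*s^2 + 27*s - 10)/(6*s^6 - 30*s^5 + 6*s^4 + 60*s^3 - 6*s^2 - 30*s - 6).

Reasoning:
(1) series reduction of G1, G2: 8/(3*s^4 - 15*s^3 + 6*s^2 + 15*s + 3)
(2) feedback reduction of G4, G5: (s - 2)/(s^2 - 1)
(3) reduce the series chain G3, [G4/(1+G4*G5)]: (2 - s)/(2*s^2 - 2)
(4) add (G1*G2), (G3*[G4/(1+G4*G5)]) (parallel) - this is the overall T(s), already in the required normalized form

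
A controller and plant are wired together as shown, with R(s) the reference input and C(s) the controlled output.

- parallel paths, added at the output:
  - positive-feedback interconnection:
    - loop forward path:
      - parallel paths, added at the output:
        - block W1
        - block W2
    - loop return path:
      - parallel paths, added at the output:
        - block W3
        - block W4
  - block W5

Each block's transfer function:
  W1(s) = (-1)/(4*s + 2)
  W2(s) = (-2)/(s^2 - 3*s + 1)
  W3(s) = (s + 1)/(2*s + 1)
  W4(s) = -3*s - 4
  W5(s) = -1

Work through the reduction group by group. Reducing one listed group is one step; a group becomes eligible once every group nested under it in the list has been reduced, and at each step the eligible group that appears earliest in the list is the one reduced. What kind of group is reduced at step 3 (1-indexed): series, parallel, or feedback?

Reducing step by step:

(1) combine W1, W2 in parallel
(2) combine W3, W4 in parallel
(3) feedback reduction of (W1+W2), (W3+W4)
(4) reduce the parallel group [(W1+W2)/(1-(W1+W2)*(W3+W4))], W5
Step 3: feedback.

Answer: feedback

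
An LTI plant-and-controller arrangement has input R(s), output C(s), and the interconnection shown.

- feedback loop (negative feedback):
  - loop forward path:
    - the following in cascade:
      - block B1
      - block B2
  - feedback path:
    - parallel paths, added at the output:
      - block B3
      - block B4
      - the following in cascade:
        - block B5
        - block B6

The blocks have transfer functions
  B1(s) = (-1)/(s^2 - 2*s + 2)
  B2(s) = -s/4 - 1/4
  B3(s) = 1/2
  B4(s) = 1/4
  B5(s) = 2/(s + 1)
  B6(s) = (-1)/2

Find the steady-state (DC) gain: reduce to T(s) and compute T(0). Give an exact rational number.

First reduce the diagram to T(s).

[1] series reduction of B1, B2: (s + 1)/(4*s^2 - 8*s + 8)
[2] cascade B5, B6: (-1)/(s + 1)
[3] combine B3, B4, (B5*B6) in parallel: (3*s - 1)/(4*s + 4)
[4] apply the feedback formula to (B1*B2), (B3+B4+(B5*B6)): (4*s + 4)/(16*s^2 - 29*s + 31)
Step 4 gives the overall T(s). Then T(0) = 4/31.

Answer: 4/31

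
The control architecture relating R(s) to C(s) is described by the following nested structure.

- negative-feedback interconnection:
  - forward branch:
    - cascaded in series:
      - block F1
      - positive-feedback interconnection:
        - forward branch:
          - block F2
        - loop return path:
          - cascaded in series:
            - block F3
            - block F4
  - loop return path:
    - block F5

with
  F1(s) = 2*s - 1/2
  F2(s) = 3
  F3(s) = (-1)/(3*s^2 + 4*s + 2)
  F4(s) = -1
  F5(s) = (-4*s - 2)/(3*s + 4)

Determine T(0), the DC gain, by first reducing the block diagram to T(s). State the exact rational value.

Step 1. multiply F3, F4 (series) -> 1/(3*s^2 + 4*s + 2)
Step 2. reduce the feedback loop with forward F2 and return (F3*F4) -> (9*s^2 + 12*s + 6)/(3*s^2 + 4*s - 1)
Step 3. series reduction of F1, [F2/(1-F2*(F3*F4))] -> (36*s^3 + 39*s^2 + 12*s - 6)/(6*s^2 + 8*s - 2)
Step 4. close the feedback loop around (F1*[F2/(1-F2*(F3*F4))]), F5 -> (-108*s^4 - 261*s^3 - 192*s^2 - 30*s + 24)/(144*s^4 + 210*s^3 + 78*s^2 - 26*s - 4)
The step-4 result is T(s). Setting s = 0: T(0) = 24/(-4) = -6.

Hence the answer: -6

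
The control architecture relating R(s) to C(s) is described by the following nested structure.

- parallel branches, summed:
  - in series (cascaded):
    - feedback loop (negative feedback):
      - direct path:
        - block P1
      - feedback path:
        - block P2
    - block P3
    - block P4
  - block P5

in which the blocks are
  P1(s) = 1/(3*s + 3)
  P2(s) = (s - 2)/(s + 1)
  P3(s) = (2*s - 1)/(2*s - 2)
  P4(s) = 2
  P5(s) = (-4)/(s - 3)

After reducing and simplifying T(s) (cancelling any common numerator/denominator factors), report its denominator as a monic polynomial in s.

First reduce the diagram to T(s).

[1] feedback reduction of P1, P2 gives (s + 1)/(3*s^2 + 7*s + 1)
[2] multiply [P1/(1+P1*P2)], P3, P4 (series) gives (2*s^2 + s - 1)/(3*s^3 + 4*s^2 - 6*s - 1)
[3] add ([P1/(1+P1*P2)]*P3*P4), P5 (parallel) gives (-10*s^3 - 21*s^2 + 20*s + 7)/(3*s^4 - 5*s^3 - 18*s^2 + 17*s + 3)
That last expression is T(s), already simplified. Scaling its denominator by 1/3 (the reciprocal of the leading coefficient) yields the monic denominator.

Answer: s^4 - 5*s^3/3 - 6*s^2 + 17*s/3 + 1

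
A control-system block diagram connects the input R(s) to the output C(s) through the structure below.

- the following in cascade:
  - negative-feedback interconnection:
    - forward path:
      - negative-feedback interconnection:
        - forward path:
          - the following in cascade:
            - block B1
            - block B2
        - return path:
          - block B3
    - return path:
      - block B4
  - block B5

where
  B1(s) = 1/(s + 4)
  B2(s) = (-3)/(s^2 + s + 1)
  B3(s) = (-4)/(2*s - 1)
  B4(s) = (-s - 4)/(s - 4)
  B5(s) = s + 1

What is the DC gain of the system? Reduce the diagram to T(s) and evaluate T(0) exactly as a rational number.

Step 1. combine B1, B2 in series gives (-3)/(s^3 + 5*s^2 + 5*s + 4)
Step 2. close the feedback loop around (B1*B2), B3 gives (3 - 6*s)/(2*s^4 + 9*s^3 + 5*s^2 + 3*s + 8)
Step 3. feedback reduction of [(B1*B2)/(1+(B1*B2)*B3)], B4 gives (-6*s^2 + 27*s - 12)/(2*s^5 + s^4 - 31*s^3 - 11*s^2 + 17*s - 44)
Step 4. cascade [[(B1*B2)/(1+(B1*B2)*B3)]/(1+[(B1*B2)/(1+(B1*B2)*B3)]*B4)], B5 gives (-6*s^3 + 21*s^2 + 15*s - 12)/(2*s^5 + s^4 - 31*s^3 - 11*s^2 + 17*s - 44)
Step 4 gives the overall T(s). Then T(0) = -12/(-44) = 3/11.

Therefore the answer is 3/11.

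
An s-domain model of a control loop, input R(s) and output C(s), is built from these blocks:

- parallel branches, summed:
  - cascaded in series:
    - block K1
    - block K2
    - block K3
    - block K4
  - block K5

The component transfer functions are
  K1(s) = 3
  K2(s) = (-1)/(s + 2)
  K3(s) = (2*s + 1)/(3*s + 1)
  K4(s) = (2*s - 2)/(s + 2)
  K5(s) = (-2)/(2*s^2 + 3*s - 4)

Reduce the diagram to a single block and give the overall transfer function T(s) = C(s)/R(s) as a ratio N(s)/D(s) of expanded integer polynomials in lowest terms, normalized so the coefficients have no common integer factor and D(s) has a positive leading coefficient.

Reducing step by step:

(1) reduce the series chain K1, K2, K3, K4; result (-12*s^2 + 6*s + 6)/(3*s^3 + 13*s^2 + 16*s + 4)
(2) parallel reduction of (K1*K2*K3*K4), K5, which is the overall transfer function T(s) = C(s)/R(s) in lowest terms

Answer: (-24*s^4 - 30*s^3 + 52*s^2 - 38*s - 32)/(6*s^5 + 35*s^4 + 59*s^3 + 4*s^2 - 52*s - 16)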